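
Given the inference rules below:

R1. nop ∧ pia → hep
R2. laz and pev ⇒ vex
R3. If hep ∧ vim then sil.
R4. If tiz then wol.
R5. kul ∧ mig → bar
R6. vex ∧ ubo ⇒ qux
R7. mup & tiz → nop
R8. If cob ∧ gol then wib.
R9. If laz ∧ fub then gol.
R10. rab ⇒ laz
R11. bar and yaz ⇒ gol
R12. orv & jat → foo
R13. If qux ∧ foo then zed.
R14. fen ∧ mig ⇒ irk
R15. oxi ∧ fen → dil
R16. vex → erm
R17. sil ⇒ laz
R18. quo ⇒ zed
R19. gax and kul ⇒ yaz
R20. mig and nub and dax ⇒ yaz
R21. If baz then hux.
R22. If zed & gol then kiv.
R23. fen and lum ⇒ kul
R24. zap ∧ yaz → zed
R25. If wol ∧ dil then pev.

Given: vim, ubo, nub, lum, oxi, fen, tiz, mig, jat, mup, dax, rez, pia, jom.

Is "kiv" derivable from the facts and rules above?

No

Forward chaining from the given facts derives: wol, nop, irk, dil, yaz, kul, pev, hep, sil, bar, gol, laz, vex, qux, erm.
The only rule concluding kiv is R22, which needs zed; that is never established.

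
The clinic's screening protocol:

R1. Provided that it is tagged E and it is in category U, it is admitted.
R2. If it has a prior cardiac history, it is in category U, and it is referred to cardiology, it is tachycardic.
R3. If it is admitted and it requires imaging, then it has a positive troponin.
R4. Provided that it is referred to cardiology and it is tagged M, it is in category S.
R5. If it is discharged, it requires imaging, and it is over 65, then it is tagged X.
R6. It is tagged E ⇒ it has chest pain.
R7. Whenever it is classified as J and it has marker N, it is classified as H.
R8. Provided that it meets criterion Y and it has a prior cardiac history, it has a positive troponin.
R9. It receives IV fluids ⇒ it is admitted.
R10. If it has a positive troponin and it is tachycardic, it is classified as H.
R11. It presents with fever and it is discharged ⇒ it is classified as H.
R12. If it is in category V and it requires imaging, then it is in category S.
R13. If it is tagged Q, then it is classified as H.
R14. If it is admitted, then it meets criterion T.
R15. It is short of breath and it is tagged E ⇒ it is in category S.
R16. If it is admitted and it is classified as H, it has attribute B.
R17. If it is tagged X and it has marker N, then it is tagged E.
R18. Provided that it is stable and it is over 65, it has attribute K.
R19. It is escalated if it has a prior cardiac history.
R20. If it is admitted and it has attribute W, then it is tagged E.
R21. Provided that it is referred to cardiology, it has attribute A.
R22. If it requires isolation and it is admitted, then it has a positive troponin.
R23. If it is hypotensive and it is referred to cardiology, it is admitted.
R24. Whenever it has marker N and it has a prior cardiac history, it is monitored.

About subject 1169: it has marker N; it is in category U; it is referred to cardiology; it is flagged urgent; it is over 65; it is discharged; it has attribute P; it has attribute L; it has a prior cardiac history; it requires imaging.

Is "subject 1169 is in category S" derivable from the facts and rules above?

No

Forward chaining from the given facts derives: is tachycardic, is tagged X, is tagged E, is escalated, has attribute A, is monitored, is admitted, has a positive troponin, has chest pain, is classified as H, meets criterion T, has attribute B.
Rules concluding "it is in category S": R4 needs "it is tagged M"; R12 needs "it is in category V"; R15 needs "it is short of breath" — none of these are established.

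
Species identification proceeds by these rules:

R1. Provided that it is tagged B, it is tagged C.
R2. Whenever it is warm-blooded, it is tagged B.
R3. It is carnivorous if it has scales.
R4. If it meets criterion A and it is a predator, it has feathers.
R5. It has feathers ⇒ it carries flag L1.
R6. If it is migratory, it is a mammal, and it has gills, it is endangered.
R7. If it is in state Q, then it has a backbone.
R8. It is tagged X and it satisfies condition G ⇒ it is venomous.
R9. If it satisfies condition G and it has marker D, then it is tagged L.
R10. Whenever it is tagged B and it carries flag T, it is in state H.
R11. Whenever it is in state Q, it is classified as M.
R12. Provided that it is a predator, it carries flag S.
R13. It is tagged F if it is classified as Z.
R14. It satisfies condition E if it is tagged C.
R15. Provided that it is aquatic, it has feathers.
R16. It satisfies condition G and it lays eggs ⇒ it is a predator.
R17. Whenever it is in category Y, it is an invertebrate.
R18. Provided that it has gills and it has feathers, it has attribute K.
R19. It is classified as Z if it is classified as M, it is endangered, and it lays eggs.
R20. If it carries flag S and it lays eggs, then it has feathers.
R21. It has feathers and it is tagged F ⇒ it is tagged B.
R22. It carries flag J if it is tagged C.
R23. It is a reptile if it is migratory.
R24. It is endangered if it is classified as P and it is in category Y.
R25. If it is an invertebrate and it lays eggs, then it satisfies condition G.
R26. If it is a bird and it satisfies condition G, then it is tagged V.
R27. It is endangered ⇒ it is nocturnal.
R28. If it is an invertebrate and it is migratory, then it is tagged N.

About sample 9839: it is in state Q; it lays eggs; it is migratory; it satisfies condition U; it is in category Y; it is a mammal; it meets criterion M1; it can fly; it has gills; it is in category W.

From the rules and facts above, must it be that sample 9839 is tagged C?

Yes

By R6 (it is migratory, it is a mammal, it has gills): it is endangered.
By R11 (it is in state Q): it is classified as M.
By R17 (it is in category Y): it is an invertebrate.
By R19 (it is classified as M, it is endangered, it lays eggs): it is classified as Z.
By R25 (it is an invertebrate, it lays eggs): it satisfies condition G.
By R13 (it is classified as Z): it is tagged F.
By R16 (it satisfies condition G, it lays eggs): it is a predator.
By R12 (it is a predator): it carries flag S.
By R20 (it carries flag S, it lays eggs): it has feathers.
By R21 (it has feathers, it is tagged F): it is tagged B.
By R1 (it is tagged B): it is tagged C.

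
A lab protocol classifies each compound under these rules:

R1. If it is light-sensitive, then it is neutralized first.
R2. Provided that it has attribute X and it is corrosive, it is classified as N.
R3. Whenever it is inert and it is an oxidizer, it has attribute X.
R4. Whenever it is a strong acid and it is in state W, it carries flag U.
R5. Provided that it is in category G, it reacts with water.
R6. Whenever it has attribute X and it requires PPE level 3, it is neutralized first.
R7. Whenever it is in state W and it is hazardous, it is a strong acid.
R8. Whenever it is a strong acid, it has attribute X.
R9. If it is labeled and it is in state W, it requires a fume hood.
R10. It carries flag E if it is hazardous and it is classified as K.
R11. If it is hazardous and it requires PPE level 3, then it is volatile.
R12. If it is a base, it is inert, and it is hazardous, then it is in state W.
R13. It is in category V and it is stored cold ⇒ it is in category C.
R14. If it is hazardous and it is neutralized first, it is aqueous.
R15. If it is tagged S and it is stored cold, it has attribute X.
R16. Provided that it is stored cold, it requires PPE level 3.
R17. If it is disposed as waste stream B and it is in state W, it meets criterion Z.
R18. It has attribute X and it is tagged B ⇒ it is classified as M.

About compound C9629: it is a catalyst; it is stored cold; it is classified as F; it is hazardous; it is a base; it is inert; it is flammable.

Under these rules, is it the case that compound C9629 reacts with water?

Forward chaining from the given facts derives: is in state W, requires PPE level 3, is a strong acid, has attribute X, is volatile, carries flag U, is neutralized first, is aqueous.
The only rule concluding "it reacts with water" is R5, which needs "it is in category G"; that is never established.

No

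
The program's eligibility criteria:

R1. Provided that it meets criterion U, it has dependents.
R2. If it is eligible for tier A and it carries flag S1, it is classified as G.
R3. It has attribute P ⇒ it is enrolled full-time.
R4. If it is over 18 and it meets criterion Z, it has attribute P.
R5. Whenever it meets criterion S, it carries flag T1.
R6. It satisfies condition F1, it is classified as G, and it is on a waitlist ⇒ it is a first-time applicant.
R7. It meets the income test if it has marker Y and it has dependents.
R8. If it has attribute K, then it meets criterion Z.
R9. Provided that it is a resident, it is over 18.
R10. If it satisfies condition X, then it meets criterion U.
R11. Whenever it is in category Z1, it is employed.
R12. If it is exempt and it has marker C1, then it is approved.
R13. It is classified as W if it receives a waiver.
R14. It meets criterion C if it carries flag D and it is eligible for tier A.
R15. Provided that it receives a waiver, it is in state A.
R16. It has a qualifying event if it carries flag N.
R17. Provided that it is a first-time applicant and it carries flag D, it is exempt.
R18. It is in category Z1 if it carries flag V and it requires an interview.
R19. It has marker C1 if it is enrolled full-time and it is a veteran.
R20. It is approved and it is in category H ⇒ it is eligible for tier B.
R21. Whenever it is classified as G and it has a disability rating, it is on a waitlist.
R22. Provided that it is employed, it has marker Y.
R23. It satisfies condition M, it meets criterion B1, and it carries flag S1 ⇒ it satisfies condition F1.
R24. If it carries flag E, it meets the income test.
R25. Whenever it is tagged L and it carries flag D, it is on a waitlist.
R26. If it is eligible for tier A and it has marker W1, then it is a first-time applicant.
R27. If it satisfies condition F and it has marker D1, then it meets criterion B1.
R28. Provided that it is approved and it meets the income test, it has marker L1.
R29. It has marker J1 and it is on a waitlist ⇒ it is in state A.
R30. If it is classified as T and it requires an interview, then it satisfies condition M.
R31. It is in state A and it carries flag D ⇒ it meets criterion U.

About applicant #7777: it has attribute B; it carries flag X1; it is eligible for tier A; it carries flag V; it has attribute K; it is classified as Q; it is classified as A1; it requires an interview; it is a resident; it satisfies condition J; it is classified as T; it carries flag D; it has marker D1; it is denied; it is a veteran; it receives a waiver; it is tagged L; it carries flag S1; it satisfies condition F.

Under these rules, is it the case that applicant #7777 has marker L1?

Yes

By R2 (it is eligible for tier A, it carries flag S1): it is classified as G.
By R8 (it has attribute K): it meets criterion Z.
By R9 (it is a resident): it is over 18.
By R15 (it receives a waiver): it is in state A.
By R18 (it carries flag V, it requires an interview): it is in category Z1.
By R25 (it is tagged L, it carries flag D): it is on a waitlist.
By R27 (it satisfies condition F, it has marker D1): it meets criterion B1.
By R30 (it is classified as T, it requires an interview): it satisfies condition M.
By R31 (it is in state A, it carries flag D): it meets criterion U.
By R1 (it meets criterion U): it has dependents.
By R4 (it is over 18, it meets criterion Z): it has attribute P.
By R11 (it is in category Z1): it is employed.
By R22 (it is employed): it has marker Y.
By R23 (it satisfies condition M, it meets criterion B1, it carries flag S1): it satisfies condition F1.
By R3 (it has attribute P): it is enrolled full-time.
By R6 (it satisfies condition F1, it is classified as G, it is on a waitlist): it is a first-time applicant.
By R7 (it has marker Y, it has dependents): it meets the income test.
By R17 (it is a first-time applicant, it carries flag D): it is exempt.
By R19 (it is enrolled full-time, it is a veteran): it has marker C1.
By R12 (it is exempt, it has marker C1): it is approved.
By R28 (it is approved, it meets the income test): it has marker L1.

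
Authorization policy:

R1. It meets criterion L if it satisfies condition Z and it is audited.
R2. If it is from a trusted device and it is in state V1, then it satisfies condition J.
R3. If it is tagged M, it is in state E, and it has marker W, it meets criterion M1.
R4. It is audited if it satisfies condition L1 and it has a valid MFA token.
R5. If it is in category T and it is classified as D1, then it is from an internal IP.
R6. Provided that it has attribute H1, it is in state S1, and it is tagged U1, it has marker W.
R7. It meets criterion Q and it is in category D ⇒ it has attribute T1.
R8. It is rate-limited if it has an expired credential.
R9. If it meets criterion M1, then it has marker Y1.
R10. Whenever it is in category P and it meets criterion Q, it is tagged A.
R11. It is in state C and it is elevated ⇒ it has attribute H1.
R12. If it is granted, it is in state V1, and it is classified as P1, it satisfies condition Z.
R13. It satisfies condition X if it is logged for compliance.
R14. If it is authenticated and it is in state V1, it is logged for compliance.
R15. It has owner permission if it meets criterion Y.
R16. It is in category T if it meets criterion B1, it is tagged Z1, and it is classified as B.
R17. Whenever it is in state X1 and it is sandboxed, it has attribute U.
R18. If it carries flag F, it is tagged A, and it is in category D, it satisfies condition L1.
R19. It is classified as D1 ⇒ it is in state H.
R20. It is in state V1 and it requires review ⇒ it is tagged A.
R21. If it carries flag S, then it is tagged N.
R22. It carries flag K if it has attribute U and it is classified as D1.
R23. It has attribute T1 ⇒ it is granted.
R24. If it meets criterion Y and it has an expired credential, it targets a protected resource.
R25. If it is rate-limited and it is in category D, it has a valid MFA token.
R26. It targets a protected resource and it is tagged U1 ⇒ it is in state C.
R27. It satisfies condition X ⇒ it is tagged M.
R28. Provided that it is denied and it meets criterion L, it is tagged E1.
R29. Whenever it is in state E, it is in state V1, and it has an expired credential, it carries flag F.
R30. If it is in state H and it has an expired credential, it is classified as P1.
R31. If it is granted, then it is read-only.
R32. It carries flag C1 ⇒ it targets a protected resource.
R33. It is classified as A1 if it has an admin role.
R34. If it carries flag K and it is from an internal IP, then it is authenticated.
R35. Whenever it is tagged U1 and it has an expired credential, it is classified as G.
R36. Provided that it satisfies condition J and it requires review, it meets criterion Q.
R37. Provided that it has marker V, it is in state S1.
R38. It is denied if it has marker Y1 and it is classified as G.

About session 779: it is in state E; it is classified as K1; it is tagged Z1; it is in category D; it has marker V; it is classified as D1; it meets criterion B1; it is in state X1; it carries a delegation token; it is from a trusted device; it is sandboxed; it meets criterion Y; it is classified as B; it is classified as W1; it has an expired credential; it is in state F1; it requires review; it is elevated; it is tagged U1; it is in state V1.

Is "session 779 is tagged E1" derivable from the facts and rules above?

By R2 (it is from a trusted device, it is in state V1): it satisfies condition J.
By R8 (it has an expired credential): it is rate-limited.
By R16 (it meets criterion B1, it is tagged Z1, it is classified as B): it is in category T.
By R17 (it is in state X1, it is sandboxed): it has attribute U.
By R19 (it is classified as D1): it is in state H.
By R20 (it is in state V1, it requires review): it is tagged A.
By R22 (it has attribute U, it is classified as D1): it carries flag K.
By R24 (it meets criterion Y, it has an expired credential): it targets a protected resource.
By R25 (it is rate-limited, it is in category D): it has a valid MFA token.
By R26 (it targets a protected resource, it is tagged U1): it is in state C.
By R29 (it is in state E, it is in state V1, it has an expired credential): it carries flag F.
By R30 (it is in state H, it has an expired credential): it is classified as P1.
By R35 (it is tagged U1, it has an expired credential): it is classified as G.
By R36 (it satisfies condition J, it requires review): it meets criterion Q.
By R37 (it has marker V): it is in state S1.
By R5 (it is in category T, it is classified as D1): it is from an internal IP.
By R7 (it meets criterion Q, it is in category D): it has attribute T1.
By R11 (it is in state C, it is elevated): it has attribute H1.
By R18 (it carries flag F, it is tagged A, it is in category D): it satisfies condition L1.
By R23 (it has attribute T1): it is granted.
By R34 (it carries flag K, it is from an internal IP): it is authenticated.
By R4 (it satisfies condition L1, it has a valid MFA token): it is audited.
By R6 (it has attribute H1, it is in state S1, it is tagged U1): it has marker W.
By R12 (it is granted, it is in state V1, it is classified as P1): it satisfies condition Z.
By R14 (it is authenticated, it is in state V1): it is logged for compliance.
By R1 (it satisfies condition Z, it is audited): it meets criterion L.
By R13 (it is logged for compliance): it satisfies condition X.
By R27 (it satisfies condition X): it is tagged M.
By R3 (it is tagged M, it is in state E, it has marker W): it meets criterion M1.
By R9 (it meets criterion M1): it has marker Y1.
By R38 (it has marker Y1, it is classified as G): it is denied.
By R28 (it is denied, it meets criterion L): it is tagged E1.

Yes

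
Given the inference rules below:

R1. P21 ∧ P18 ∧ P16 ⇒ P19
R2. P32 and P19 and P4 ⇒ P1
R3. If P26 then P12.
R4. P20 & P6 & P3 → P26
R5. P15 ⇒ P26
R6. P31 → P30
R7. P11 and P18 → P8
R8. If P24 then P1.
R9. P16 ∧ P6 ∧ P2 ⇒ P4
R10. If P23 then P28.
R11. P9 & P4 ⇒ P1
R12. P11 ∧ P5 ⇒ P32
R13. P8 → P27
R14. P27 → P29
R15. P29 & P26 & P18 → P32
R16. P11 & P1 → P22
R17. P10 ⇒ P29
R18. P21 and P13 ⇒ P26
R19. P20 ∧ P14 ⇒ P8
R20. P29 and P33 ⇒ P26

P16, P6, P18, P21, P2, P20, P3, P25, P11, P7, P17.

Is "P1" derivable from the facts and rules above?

P19  (by R1: P21, P18, P16)
P26  (by R4: P20, P6, P3)
P8  (by R7: P11, P18)
P4  (by R9: P16, P6, P2)
P27  (by R13: P8)
P29  (by R14: P27)
P32  (by R15: P29, P26, P18)
P1  (by R2: P32, P19, P4)

Yes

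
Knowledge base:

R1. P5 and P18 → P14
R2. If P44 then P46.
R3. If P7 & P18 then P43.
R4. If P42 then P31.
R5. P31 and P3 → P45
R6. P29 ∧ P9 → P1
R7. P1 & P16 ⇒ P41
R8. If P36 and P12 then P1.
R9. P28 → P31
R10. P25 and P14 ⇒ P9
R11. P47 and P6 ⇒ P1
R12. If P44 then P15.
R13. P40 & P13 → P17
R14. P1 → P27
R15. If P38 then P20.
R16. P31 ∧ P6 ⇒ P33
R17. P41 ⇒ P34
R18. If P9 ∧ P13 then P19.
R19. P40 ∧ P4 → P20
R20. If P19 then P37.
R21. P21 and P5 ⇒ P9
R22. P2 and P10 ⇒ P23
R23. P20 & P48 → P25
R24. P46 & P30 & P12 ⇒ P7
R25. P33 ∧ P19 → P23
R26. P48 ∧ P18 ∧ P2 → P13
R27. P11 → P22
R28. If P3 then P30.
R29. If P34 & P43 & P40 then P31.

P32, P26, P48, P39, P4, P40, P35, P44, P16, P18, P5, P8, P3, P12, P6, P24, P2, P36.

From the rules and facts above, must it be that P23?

Yes

P14  (by R1: P5, P18)
P46  (by R2: P44)
P1  (by R8: P36, P12)
P20  (by R19: P40, P4)
P25  (by R23: P20, P48)
P13  (by R26: P48, P18, P2)
P30  (by R28: P3)
P41  (by R7: P1, P16)
P9  (by R10: P25, P14)
P34  (by R17: P41)
P19  (by R18: P9, P13)
P7  (by R24: P46, P30, P12)
P43  (by R3: P7, P18)
P31  (by R29: P34, P43, P40)
P33  (by R16: P31, P6)
P23  (by R25: P33, P19)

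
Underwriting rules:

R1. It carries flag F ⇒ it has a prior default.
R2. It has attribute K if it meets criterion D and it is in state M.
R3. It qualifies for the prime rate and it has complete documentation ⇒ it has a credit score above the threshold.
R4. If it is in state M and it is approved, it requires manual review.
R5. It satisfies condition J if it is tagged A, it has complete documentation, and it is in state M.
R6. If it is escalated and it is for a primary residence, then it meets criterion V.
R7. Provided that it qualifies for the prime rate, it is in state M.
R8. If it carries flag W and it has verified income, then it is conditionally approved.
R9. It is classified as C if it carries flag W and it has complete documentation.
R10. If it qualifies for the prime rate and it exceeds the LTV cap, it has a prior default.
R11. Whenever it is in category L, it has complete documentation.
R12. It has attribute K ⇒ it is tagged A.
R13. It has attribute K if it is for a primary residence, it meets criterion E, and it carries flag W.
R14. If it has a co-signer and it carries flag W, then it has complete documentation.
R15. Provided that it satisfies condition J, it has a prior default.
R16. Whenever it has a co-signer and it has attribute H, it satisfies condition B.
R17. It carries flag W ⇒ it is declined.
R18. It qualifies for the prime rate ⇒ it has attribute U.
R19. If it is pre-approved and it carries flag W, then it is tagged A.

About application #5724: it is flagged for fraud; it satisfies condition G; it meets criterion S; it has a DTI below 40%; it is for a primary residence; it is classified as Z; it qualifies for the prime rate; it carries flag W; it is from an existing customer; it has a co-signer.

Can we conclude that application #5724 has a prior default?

No

Forward chaining from the given facts derives: is in state M, has complete documentation, is declined, has attribute U, has a credit score above the threshold, is classified as C.
Rules concluding "it has a prior default": R1 needs "it carries flag F"; R10 needs "it exceeds the LTV cap"; R15 needs "it satisfies condition J" — none of these are established.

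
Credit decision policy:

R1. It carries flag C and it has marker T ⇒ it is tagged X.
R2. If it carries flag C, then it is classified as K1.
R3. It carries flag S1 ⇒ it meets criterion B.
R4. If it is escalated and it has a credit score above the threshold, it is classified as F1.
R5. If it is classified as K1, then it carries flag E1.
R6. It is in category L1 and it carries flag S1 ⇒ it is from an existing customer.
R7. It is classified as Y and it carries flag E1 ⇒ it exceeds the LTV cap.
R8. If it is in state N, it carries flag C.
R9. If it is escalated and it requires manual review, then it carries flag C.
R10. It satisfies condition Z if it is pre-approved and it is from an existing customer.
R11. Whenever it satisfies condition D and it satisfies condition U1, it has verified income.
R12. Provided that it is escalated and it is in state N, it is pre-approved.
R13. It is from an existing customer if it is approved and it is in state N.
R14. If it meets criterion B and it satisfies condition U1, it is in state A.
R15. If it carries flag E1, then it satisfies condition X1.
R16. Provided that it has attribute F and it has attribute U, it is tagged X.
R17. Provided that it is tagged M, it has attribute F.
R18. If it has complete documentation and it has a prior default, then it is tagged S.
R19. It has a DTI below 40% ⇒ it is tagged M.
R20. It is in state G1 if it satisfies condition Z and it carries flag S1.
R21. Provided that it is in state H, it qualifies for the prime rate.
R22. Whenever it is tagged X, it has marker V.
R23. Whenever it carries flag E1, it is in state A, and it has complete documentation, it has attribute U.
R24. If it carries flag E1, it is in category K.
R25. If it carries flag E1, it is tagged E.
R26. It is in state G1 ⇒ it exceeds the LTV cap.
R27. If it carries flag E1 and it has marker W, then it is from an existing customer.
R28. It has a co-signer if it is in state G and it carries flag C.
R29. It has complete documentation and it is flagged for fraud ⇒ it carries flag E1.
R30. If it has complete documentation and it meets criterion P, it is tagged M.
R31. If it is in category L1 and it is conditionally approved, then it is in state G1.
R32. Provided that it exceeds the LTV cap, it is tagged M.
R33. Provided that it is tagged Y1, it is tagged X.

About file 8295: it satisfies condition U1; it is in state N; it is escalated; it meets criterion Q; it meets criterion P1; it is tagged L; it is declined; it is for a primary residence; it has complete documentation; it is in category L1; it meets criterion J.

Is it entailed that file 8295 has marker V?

No

Forward chaining from the given facts derives: carries flag C, is pre-approved, is classified as K1, carries flag E1, satisfies condition X1, is in category K, is tagged E.
The only rule concluding "it has marker V" is R22, which needs "it is tagged X"; that is never established.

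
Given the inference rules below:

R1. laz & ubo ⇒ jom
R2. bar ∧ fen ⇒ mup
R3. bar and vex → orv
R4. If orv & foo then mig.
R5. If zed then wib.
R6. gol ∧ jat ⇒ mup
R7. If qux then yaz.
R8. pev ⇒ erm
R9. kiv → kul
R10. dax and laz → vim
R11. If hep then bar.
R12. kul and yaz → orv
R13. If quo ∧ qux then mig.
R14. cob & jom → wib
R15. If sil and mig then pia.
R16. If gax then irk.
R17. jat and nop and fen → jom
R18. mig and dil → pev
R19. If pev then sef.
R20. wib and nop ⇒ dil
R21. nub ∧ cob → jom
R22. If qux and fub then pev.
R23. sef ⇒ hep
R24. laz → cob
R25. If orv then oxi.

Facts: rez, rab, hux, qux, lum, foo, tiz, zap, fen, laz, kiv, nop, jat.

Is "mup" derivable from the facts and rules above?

yaz  (by R7: qux)
kul  (by R9: kiv)
orv  (by R12: kul, yaz)
jom  (by R17: jat, nop, fen)
cob  (by R24: laz)
mig  (by R4: orv, foo)
wib  (by R14: cob, jom)
dil  (by R20: wib, nop)
pev  (by R18: mig, dil)
sef  (by R19: pev)
hep  (by R23: sef)
bar  (by R11: hep)
mup  (by R2: bar, fen)

Yes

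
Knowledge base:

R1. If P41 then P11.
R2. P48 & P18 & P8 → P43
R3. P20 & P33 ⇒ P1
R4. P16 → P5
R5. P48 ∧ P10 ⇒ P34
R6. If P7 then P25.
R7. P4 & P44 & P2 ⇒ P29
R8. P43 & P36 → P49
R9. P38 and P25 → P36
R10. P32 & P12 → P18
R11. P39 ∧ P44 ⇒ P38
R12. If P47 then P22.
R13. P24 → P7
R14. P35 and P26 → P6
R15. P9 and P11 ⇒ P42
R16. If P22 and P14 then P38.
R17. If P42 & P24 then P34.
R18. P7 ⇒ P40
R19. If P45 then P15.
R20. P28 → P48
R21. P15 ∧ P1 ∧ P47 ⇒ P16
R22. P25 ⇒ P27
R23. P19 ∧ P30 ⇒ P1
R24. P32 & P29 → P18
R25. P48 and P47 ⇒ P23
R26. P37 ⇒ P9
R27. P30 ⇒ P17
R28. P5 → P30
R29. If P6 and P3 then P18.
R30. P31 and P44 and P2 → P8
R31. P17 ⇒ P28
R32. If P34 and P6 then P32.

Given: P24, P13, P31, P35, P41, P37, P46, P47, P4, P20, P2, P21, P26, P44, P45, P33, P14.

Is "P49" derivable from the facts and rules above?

Yes

P11  (by R1: P41)
P1  (by R3: P20, P33)
P29  (by R7: P4, P44, P2)
P22  (by R12: P47)
P7  (by R13: P24)
P6  (by R14: P35, P26)
P38  (by R16: P22, P14)
P15  (by R19: P45)
P16  (by R21: P15, P1, P47)
P9  (by R26: P37)
P8  (by R30: P31, P44, P2)
P5  (by R4: P16)
P25  (by R6: P7)
P36  (by R9: P38, P25)
P42  (by R15: P9, P11)
P34  (by R17: P42, P24)
P30  (by R28: P5)
P32  (by R32: P34, P6)
P18  (by R24: P32, P29)
P17  (by R27: P30)
P28  (by R31: P17)
P48  (by R20: P28)
P43  (by R2: P48, P18, P8)
P49  (by R8: P43, P36)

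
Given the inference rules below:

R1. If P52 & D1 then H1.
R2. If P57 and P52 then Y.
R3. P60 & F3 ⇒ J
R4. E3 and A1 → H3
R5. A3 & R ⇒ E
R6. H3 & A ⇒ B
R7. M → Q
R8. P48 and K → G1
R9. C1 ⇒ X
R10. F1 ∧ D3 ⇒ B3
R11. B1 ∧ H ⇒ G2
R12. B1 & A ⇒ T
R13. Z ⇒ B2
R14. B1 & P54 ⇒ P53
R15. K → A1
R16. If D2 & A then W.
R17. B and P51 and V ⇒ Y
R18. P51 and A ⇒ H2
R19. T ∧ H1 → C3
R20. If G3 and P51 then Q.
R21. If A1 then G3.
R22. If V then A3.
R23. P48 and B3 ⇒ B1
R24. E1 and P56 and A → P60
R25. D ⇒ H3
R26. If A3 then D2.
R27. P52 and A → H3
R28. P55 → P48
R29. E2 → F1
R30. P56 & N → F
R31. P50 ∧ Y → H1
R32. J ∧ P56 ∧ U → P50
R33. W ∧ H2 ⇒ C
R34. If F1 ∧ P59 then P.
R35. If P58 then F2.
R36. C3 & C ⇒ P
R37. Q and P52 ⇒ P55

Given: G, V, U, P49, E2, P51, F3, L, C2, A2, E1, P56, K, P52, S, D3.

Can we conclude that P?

No

Forward chaining from the given facts derives: A1, G3, A3, D2, F1, B3, Q, P55, P48, G1, B1.
Rules concluding P: R34 needs P59; R36 needs C3 — none of these are established.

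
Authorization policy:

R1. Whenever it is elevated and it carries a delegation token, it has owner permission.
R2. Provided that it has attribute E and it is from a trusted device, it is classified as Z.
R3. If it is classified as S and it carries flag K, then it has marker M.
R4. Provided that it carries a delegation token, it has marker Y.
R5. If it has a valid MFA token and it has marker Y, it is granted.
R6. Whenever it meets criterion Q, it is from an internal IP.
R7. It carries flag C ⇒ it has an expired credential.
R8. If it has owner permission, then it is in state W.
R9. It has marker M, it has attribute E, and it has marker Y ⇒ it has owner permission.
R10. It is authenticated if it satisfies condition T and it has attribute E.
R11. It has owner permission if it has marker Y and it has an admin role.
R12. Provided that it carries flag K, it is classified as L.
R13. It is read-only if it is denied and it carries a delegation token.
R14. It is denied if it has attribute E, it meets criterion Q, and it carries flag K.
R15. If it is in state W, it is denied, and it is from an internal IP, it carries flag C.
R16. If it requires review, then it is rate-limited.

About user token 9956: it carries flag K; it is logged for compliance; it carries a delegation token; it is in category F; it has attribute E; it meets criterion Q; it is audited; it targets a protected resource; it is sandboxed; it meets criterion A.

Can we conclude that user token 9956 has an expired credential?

No

Forward chaining from the given facts derives: has marker Y, is from an internal IP, is classified as L, is denied, is read-only.
The only rule concluding "it has an expired credential" is R7, which needs "it carries flag C"; that is never established.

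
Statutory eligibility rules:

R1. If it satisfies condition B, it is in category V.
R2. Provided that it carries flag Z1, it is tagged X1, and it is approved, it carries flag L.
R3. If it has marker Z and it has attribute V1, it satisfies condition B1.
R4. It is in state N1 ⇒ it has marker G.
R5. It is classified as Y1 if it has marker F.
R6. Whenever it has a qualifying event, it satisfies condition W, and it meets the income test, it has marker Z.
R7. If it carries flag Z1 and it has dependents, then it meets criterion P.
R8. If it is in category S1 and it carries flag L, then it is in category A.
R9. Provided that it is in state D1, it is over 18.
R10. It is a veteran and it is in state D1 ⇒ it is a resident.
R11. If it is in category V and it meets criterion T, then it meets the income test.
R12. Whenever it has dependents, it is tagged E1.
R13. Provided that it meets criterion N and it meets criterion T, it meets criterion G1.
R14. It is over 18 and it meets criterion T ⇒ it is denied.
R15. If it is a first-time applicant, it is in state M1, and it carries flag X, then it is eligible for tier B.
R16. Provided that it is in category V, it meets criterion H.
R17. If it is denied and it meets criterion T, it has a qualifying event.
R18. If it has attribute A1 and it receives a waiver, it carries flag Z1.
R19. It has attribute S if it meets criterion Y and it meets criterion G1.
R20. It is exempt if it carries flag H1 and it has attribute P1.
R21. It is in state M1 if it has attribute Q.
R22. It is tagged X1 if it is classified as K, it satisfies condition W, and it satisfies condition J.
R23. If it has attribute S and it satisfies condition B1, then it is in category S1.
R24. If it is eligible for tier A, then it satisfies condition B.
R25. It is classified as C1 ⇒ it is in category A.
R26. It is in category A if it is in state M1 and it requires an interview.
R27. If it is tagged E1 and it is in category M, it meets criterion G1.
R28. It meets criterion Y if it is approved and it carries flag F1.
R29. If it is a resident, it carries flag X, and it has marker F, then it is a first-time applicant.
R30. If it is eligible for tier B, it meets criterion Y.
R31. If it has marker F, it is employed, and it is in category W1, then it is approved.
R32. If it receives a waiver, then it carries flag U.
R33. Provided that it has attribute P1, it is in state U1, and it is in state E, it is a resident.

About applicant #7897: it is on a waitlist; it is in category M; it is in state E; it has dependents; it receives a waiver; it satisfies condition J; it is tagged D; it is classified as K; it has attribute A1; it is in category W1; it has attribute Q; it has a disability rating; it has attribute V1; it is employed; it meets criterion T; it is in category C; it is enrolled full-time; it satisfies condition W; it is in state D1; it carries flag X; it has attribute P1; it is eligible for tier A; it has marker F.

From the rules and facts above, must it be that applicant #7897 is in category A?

No

Forward chaining from the given facts derives: is classified as Y1, is over 18, is tagged E1, is denied, has a qualifying event, carries flag Z1, is in state M1, is tagged X1, satisfies condition B, meets criterion G1, is approved, carries flag U, is in category V, carries flag L, meets criterion P, meets the income test, meets criterion H, has marker Z, satisfies condition B1.
Rules concluding "it is in category A": R8 needs "it is in category S1"; R25 needs "it is classified as C1"; R26 needs "it requires an interview" — none of these are established.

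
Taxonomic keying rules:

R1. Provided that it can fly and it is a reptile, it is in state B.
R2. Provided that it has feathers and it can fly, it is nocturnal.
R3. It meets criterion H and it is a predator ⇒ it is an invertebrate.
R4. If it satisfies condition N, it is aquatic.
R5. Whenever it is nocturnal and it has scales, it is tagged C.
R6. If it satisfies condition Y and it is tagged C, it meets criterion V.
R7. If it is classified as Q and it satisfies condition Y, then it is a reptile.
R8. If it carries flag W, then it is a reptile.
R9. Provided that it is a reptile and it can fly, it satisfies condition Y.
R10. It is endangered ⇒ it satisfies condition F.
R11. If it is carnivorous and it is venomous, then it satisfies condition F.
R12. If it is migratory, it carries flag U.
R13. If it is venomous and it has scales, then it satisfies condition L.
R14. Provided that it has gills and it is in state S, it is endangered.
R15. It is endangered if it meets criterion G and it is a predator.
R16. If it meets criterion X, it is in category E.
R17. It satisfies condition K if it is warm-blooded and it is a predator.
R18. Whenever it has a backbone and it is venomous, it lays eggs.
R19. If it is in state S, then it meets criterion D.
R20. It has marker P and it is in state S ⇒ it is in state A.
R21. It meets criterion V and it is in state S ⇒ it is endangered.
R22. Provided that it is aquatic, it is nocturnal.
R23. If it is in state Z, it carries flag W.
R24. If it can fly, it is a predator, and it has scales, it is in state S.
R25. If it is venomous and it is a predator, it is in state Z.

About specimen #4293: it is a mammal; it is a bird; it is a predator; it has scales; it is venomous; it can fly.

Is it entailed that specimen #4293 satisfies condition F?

Forward chaining from the given facts derives: satisfies condition L, is in state S, is in state Z, meets criterion D, carries flag W, is a reptile, satisfies condition Y, is in state B.
Rules concluding "it satisfies condition F": R10 needs "it is endangered"; R11 needs "it is carnivorous" — none of these are established.

No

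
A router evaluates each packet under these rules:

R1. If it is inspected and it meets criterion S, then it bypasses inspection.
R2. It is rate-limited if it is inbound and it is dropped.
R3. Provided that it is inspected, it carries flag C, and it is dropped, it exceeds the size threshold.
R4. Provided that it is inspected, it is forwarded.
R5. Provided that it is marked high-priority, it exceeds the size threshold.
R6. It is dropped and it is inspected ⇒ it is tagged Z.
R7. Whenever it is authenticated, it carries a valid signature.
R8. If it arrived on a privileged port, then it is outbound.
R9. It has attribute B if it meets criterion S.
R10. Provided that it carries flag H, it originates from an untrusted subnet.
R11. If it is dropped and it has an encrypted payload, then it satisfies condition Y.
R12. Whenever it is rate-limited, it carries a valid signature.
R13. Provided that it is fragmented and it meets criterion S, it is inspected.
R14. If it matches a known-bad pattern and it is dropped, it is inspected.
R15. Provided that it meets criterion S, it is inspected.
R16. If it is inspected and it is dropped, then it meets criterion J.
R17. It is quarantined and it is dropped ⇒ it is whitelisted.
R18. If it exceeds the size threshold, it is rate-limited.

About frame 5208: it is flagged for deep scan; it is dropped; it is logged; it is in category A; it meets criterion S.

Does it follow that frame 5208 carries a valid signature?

No

Forward chaining from the given facts derives: has attribute B, is inspected, meets criterion J, bypasses inspection, is forwarded, is tagged Z.
Rules concluding "it carries a valid signature": R7 needs "it is authenticated"; R12 needs "it is rate-limited" — none of these are established.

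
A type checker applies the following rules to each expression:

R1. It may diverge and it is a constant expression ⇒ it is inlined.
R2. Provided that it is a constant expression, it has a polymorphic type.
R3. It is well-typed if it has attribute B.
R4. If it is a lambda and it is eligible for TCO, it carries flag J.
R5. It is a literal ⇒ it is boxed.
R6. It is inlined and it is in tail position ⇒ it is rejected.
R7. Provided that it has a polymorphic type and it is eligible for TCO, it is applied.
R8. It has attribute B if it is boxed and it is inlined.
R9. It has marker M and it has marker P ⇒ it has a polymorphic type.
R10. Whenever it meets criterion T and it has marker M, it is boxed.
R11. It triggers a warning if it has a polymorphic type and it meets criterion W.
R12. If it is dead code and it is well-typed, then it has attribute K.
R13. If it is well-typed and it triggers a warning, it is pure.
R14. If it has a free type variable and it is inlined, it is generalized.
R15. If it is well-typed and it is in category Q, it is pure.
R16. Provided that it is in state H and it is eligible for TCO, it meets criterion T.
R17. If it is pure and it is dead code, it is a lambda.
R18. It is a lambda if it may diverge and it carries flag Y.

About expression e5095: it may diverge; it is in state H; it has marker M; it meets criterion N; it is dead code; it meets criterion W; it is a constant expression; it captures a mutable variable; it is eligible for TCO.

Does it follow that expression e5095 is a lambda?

By R1 (it may diverge, it is a constant expression): it is inlined.
By R2 (it is a constant expression): it has a polymorphic type.
By R11 (it has a polymorphic type, it meets criterion W): it triggers a warning.
By R16 (it is in state H, it is eligible for TCO): it meets criterion T.
By R10 (it meets criterion T, it has marker M): it is boxed.
By R8 (it is boxed, it is inlined): it has attribute B.
By R3 (it has attribute B): it is well-typed.
By R13 (it is well-typed, it triggers a warning): it is pure.
By R17 (it is pure, it is dead code): it is a lambda.

Yes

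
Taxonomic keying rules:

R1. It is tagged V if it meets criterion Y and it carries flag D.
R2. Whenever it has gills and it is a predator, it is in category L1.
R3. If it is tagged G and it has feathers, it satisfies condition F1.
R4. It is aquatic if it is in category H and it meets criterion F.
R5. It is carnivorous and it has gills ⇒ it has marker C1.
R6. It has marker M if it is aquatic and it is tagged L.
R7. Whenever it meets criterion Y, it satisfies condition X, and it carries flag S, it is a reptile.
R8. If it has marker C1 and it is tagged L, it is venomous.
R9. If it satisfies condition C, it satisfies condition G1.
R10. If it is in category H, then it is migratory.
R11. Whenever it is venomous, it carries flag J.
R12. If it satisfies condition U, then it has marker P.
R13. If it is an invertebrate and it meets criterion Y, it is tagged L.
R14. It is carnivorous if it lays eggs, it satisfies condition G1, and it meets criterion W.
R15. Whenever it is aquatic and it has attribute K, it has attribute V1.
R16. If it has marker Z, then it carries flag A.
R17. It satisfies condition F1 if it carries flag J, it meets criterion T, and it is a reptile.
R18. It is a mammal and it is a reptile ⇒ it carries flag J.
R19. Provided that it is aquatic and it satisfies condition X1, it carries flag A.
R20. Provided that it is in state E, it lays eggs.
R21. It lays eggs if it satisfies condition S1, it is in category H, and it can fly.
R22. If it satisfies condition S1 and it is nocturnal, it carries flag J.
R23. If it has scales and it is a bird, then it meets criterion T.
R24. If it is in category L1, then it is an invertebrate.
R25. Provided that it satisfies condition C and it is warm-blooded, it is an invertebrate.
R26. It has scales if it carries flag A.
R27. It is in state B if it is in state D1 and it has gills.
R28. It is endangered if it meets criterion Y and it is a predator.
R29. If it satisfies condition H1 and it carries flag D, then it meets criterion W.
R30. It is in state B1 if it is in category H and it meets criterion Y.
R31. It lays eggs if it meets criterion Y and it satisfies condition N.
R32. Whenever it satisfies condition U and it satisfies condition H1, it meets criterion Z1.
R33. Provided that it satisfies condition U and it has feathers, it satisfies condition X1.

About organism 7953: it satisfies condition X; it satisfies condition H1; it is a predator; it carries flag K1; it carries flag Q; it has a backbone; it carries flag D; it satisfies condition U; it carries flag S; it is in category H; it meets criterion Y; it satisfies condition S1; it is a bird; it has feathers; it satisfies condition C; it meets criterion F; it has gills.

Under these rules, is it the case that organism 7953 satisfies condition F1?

Forward chaining from the given facts derives: is tagged V, is in category L1, is aquatic, is a reptile, satisfies condition G1, is migratory, has marker P, is an invertebrate, is endangered, meets criterion W, is in state B1, meets criterion Z1, satisfies condition X1, is tagged L, carries flag A, has scales, has marker M, meets criterion T.
Rules concluding "it satisfies condition F1": R3 needs "it is tagged G"; R17 needs "it carries flag J" — none of these are established.

No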